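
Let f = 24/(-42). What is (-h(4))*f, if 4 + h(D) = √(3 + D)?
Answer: -16/7 + 4*√7/7 ≈ -0.77386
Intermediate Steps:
f = -4/7 (f = 24*(-1/42) = -4/7 ≈ -0.57143)
h(D) = -4 + √(3 + D)
(-h(4))*f = -(-4 + √(3 + 4))*(-4/7) = -(-4 + √7)*(-4/7) = (4 - √7)*(-4/7) = -16/7 + 4*√7/7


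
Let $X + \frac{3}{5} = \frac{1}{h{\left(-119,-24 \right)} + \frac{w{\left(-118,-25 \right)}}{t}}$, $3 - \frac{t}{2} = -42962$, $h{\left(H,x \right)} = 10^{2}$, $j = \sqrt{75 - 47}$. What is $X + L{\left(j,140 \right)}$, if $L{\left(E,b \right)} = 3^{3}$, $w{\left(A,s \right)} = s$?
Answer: $\frac{45388094}{1718595} \approx 26.41$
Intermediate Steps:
$j = 2 \sqrt{7}$ ($j = \sqrt{28} = 2 \sqrt{7} \approx 5.2915$)
$h{\left(H,x \right)} = 100$
$t = 85930$ ($t = 6 - -85924 = 6 + 85924 = 85930$)
$L{\left(E,b \right)} = 27$
$X = - \frac{1013971}{1718595}$ ($X = - \frac{3}{5} + \frac{1}{100 - \frac{25}{85930}} = - \frac{3}{5} + \frac{1}{100 - \frac{5}{17186}} = - \frac{3}{5} + \frac{1}{\frac{1718595}{17186}} = - \frac{3}{5} + \frac{17186}{1718595} = - \frac{1013971}{1718595} \approx -0.59$)
$X + L{\left(j,140 \right)} = - \frac{1013971}{1718595} + 27 = \frac{45388094}{1718595}$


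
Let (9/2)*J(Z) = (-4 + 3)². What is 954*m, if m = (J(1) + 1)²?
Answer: 12826/9 ≈ 1425.1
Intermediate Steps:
J(Z) = 2/9 (J(Z) = 2*(-4 + 3)²/9 = (2/9)*(-1)² = (2/9)*1 = 2/9)
m = 121/81 (m = (2/9 + 1)² = (11/9)² = 121/81 ≈ 1.4938)
954*m = 954*(121/81) = 12826/9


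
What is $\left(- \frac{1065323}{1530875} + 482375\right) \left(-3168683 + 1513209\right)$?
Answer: $- \frac{1222492659994878148}{1530875} \approx -7.9856 \cdot 10^{11}$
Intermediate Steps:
$\left(- \frac{1065323}{1530875} + 482375\right) \left(-3168683 + 1513209\right) = \left(\left(-1065323\right) \frac{1}{1530875} + 482375\right) \left(-1655474\right) = \left(- \frac{1065323}{1530875} + 482375\right) \left(-1655474\right) = \frac{738454762802}{1530875} \left(-1655474\right) = - \frac{1222492659994878148}{1530875}$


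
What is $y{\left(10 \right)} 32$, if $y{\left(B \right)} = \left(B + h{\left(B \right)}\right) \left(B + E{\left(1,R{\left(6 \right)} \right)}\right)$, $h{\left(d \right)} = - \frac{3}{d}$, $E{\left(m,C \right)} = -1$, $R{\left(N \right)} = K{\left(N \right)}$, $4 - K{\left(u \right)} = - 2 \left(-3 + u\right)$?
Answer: $\frac{13968}{5} \approx 2793.6$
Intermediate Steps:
$K{\left(u \right)} = -2 + 2 u$ ($K{\left(u \right)} = 4 - - 2 \left(-3 + u\right) = 4 - \left(6 - 2 u\right) = 4 + \left(-6 + 2 u\right) = -2 + 2 u$)
$R{\left(N \right)} = -2 + 2 N$
$y{\left(B \right)} = \left(-1 + B\right) \left(B - \frac{3}{B}\right)$ ($y{\left(B \right)} = \left(B - \frac{3}{B}\right) \left(B - 1\right) = \left(B - \frac{3}{B}\right) \left(-1 + B\right) = \left(-1 + B\right) \left(B - \frac{3}{B}\right)$)
$y{\left(10 \right)} 32 = \left(-3 + 10^{2} - 10 + \frac{3}{10}\right) 32 = \left(-3 + 100 - 10 + 3 \cdot \frac{1}{10}\right) 32 = \left(-3 + 100 - 10 + \frac{3}{10}\right) 32 = \frac{873}{10} \cdot 32 = \frac{13968}{5}$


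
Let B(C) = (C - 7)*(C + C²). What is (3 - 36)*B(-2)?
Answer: 594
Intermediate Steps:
B(C) = (-7 + C)*(C + C²)
(3 - 36)*B(-2) = (3 - 36)*(-2*(-7 + (-2)² - 6*(-2))) = -(-66)*(-7 + 4 + 12) = -(-66)*9 = -33*(-18) = 594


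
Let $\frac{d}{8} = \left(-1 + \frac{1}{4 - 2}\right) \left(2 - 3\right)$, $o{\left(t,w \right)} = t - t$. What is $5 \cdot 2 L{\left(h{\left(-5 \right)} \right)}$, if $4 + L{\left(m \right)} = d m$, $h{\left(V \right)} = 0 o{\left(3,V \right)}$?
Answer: $-40$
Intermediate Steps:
$o{\left(t,w \right)} = 0$
$h{\left(V \right)} = 0$ ($h{\left(V \right)} = 0 \cdot 0 = 0$)
$d = 4$ ($d = 8 \left(-1 + \frac{1}{4 - 2}\right) \left(2 - 3\right) = 8 \left(-1 + \frac{1}{2}\right) \left(-1\right) = 8 \left(\left(- \frac{1}{2}\right) \left(-1\right)\right) = 8 \cdot \frac{1}{2} = 4$)
$L{\left(m \right)} = -4 + 4 m$
$5 \cdot 2 L{\left(h{\left(-5 \right)} \right)} = 5 \cdot 2 \left(-4 + 4 \cdot 0\right) = 10 \left(-4 + 0\right) = 10 \left(-4\right) = -40$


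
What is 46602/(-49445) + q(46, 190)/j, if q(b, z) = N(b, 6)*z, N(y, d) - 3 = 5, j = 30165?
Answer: -266118586/298301685 ≈ -0.89211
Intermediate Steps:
N(y, d) = 8 (N(y, d) = 3 + 5 = 8)
q(b, z) = 8*z
46602/(-49445) + q(46, 190)/j = 46602/(-49445) + (8*190)/30165 = 46602*(-1/49445) + 1520*(1/30165) = -46602/49445 + 304/6033 = -266118586/298301685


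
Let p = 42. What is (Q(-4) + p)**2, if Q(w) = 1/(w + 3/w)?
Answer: 630436/361 ≈ 1746.4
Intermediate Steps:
(Q(-4) + p)**2 = (-4/(3 + (-4)**2) + 42)**2 = (-4/(3 + 16) + 42)**2 = (-4/19 + 42)**2 = (794/19)**2 = 630436/361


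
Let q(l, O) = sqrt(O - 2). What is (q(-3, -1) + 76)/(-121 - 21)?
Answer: -38/71 - I*sqrt(3)/142 ≈ -0.53521 - 0.012198*I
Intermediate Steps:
q(l, O) = sqrt(-2 + O)
(q(-3, -1) + 76)/(-121 - 21) = (sqrt(-2 - 1) + 76)/(-121 - 21) = (sqrt(-3) + 76)/(-142) = -(I*sqrt(3) + 76)/142 = -(76 + I*sqrt(3))/142 = -38/71 - I*sqrt(3)/142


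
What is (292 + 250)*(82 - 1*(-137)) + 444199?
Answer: 562897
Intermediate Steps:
(292 + 250)*(82 - 1*(-137)) + 444199 = 542*(82 + 137) + 444199 = 542*219 + 444199 = 118698 + 444199 = 562897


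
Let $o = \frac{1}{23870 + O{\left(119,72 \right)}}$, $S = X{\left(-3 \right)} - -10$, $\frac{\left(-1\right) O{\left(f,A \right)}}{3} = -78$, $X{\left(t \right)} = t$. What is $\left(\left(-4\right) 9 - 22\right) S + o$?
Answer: $- \frac{9786223}{24104} \approx -406.0$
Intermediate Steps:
$O{\left(f,A \right)} = 234$ ($O{\left(f,A \right)} = \left(-3\right) \left(-78\right) = 234$)
$S = 7$ ($S = -3 - -10 = -3 + 10 = 7$)
$o = \frac{1}{24104}$ ($o = \frac{1}{23870 + 234} = \frac{1}{24104} \approx 4.1487 \cdot 10^{-5}$)
$\left(\left(-4\right) 9 - 22\right) S + o = \left(\left(-4\right) 9 - 22\right) 7 + \frac{1}{24104} = \left(-36 - 22\right) 7 + \frac{1}{24104} = \left(-58\right) 7 + \frac{1}{24104} = -406 + \frac{1}{24104} = - \frac{9786223}{24104}$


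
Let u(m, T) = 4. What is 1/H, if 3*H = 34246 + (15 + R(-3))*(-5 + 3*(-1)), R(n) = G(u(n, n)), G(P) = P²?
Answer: 3/33998 ≈ 8.8240e-5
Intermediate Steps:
R(n) = 16 (R(n) = 4² = 16)
H = 33998/3 (H = (34246 + (15 + 16)*(-5 + 3*(-1)))/3 = (34246 + 31*(-5 - 3))/3 = (34246 + 31*(-8))/3 = (34246 - 248)/3 = (⅓)*33998 = 33998/3 ≈ 11333.)
1/H = 1/(33998/3) = 3/33998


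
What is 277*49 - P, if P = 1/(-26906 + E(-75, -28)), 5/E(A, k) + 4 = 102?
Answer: 35789055757/2636783 ≈ 13573.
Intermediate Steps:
E(A, k) = 5/98 (E(A, k) = 5/(-4 + 102) = 5/98)
P = -98/2636783 (P = 1/(-26906 + 5/98) = 1/(-2636783/98) = -98/2636783 ≈ -3.7167e-5)
277*49 - P = 277*49 - 1*(-98/2636783) = 13573 + 98/2636783 = 35789055757/2636783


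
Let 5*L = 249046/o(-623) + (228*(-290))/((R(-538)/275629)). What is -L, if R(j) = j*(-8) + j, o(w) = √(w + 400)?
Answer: 1822458948/1883 + 249046*I*√223/1115 ≈ 9.6785e+5 + 3335.5*I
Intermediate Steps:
o(w) = √(400 + w)
R(j) = -7*j (R(j) = -8*j + j = -7*j)
L = -1822458948/1883 - 249046*I*√223/1115 (L = (249046/(√(400 - 623)) + (228*(-290))/((-7*(-538)/275629)))/5 = (249046/(√(-223)) - 66120/(3766*(1/275629)))/5 = (249046/((I*√223)) - 66120/3766/275629)/5 = (249046*(-I*√223/223) - 66120*275629/3766)/5 = (-249046*I*√223/223 - 9112294740/1883)/5 = (-9112294740/1883 - 249046*I*√223/223)/5 = -1822458948/1883 - 249046*I*√223/1115 ≈ -9.6785e+5 - 3335.5*I)
-L = -(-1822458948/1883 - 249046*I*√223/1115) = 1822458948/1883 + 249046*I*√223/1115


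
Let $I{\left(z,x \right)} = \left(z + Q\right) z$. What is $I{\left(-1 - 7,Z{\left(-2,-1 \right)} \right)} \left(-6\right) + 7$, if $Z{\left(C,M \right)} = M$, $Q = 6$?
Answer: $-89$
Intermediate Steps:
$I{\left(z,x \right)} = z \left(6 + z\right)$ ($I{\left(z,x \right)} = \left(z + 6\right) z = \left(6 + z\right) z = z \left(6 + z\right)$)
$I{\left(-1 - 7,Z{\left(-2,-1 \right)} \right)} \left(-6\right) + 7 = \left(-1 - 7\right) \left(6 - 8\right) \left(-6\right) + 7 = - 8 \left(6 - 8\right) \left(-6\right) + 7 = \left(-8\right) \left(-2\right) \left(-6\right) + 7 = 16 \left(-6\right) + 7 = -96 + 7 = -89$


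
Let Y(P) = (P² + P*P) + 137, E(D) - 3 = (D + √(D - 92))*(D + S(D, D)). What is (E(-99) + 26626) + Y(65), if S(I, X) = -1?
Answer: 45116 - 100*I*√191 ≈ 45116.0 - 1382.0*I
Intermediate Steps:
E(D) = 3 + (-1 + D)*(D + √(-92 + D)) (E(D) = 3 + (D + √(D - 92))*(D - 1) = 3 + (D + √(-92 + D))*(-1 + D) = 3 + (-1 + D)*(D + √(-92 + D)))
Y(P) = 137 + 2*P² (Y(P) = (P² + P²) + 137 = 2*P² + 137 = 137 + 2*P²)
(E(-99) + 26626) + Y(65) = ((3 + (-99)² - 1*(-99) - √(-92 - 99) - 99*√(-92 - 99)) + 26626) + (137 + 2*65²) = ((3 + 9801 + 99 - √(-191) - 99*I*√191) + 26626) + (137 + 2*4225) = ((3 + 9801 + 99 - I*√191 - 99*I*√191) + 26626) + (137 + 8450) = ((3 + 9801 + 99 - I*√191 - 99*I*√191) + 26626) + 8587 = ((9903 - 100*I*√191) + 26626) + 8587 = (36529 - 100*I*√191) + 8587 = 45116 - 100*I*√191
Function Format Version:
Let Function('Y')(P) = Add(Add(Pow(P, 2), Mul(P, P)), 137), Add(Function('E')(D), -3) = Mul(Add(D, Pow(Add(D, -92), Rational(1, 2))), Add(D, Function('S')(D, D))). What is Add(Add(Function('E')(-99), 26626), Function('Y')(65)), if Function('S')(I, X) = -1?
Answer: Add(45116, Mul(-100, I, Pow(191, Rational(1, 2)))) ≈ Add(45116., Mul(-1382.0, I))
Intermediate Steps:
Function('E')(D) = Add(3, Mul(Add(-1, D), Add(D, Pow(Add(-92, D), Rational(1, 2))))) (Function('E')(D) = Add(3, Mul(Add(D, Pow(Add(D, -92), Rational(1, 2))), Add(D, -1))) = Add(3, Mul(Add(D, Pow(Add(-92, D), Rational(1, 2))), Add(-1, D))) = Add(3, Mul(Add(-1, D), Add(D, Pow(Add(-92, D), Rational(1, 2))))))
Function('Y')(P) = Add(137, Mul(2, Pow(P, 2))) (Function('Y')(P) = Add(Add(Pow(P, 2), Pow(P, 2)), 137) = Add(Mul(2, Pow(P, 2)), 137) = Add(137, Mul(2, Pow(P, 2))))
Add(Add(Function('E')(-99), 26626), Function('Y')(65)) = Add(Add(Add(3, Pow(-99, 2), Mul(-1, -99), Mul(-1, Pow(Add(-92, -99), Rational(1, 2))), Mul(-99, Pow(Add(-92, -99), Rational(1, 2)))), 26626), Add(137, Mul(2, Pow(65, 2)))) = Add(Add(Add(3, 9801, 99, Mul(-1, Pow(-191, Rational(1, 2))), Mul(-99, Pow(-191, Rational(1, 2)))), 26626), Add(137, Mul(2, 4225))) = Add(Add(Add(3, 9801, 99, Mul(-1, Mul(I, Pow(191, Rational(1, 2)))), Mul(-99, Mul(I, Pow(191, Rational(1, 2))))), 26626), Add(137, 8450)) = Add(Add(Add(3, 9801, 99, Mul(-1, I, Pow(191, Rational(1, 2))), Mul(-99, I, Pow(191, Rational(1, 2)))), 26626), 8587) = Add(Add(Add(9903, Mul(-100, I, Pow(191, Rational(1, 2)))), 26626), 8587) = Add(Add(36529, Mul(-100, I, Pow(191, Rational(1, 2)))), 8587) = Add(45116, Mul(-100, I, Pow(191, Rational(1, 2))))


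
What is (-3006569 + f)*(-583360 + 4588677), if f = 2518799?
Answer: -1953673473090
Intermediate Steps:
(-3006569 + f)*(-583360 + 4588677) = (-3006569 + 2518799)*(-583360 + 4588677) = -487770*4005317 = -1953673473090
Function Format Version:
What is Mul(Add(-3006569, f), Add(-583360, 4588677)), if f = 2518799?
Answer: -1953673473090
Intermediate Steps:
Mul(Add(-3006569, f), Add(-583360, 4588677)) = Mul(Add(-3006569, 2518799), Add(-583360, 4588677)) = Mul(-487770, 4005317) = -1953673473090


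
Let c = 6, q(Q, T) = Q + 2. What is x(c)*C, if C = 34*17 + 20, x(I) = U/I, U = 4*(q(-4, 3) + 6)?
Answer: 4784/3 ≈ 1594.7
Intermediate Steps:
q(Q, T) = 2 + Q
U = 16 (U = 4*((2 - 4) + 6) = 4*(-2 + 6) = 4*4 = 16)
x(I) = 16/I
C = 598 (C = 578 + 20 = 598)
x(c)*C = (16/6)*598 = (16*(⅙))*598 = (8/3)*598 = 4784/3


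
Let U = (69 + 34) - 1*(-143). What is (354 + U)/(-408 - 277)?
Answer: -120/137 ≈ -0.87591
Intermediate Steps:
U = 246 (U = 103 + 143 = 246)
(354 + U)/(-408 - 277) = (354 + 246)/(-408 - 277) = 600/(-685) = 600*(-1/685) = -120/137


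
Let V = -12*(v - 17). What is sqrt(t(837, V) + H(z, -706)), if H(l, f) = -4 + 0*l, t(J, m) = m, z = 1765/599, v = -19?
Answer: 2*sqrt(107) ≈ 20.688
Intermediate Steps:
V = 432 (V = -12*(-19 - 17) = -12*(-36) = 432)
z = 1765/599 (z = 1765*(1/599) = 1765/599 ≈ 2.9466)
H(l, f) = -4 (H(l, f) = -4 + 0 = -4)
sqrt(t(837, V) + H(z, -706)) = sqrt(432 - 4) = sqrt(428) = 2*sqrt(107)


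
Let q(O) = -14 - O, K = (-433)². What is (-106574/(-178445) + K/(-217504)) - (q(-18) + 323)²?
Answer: -4150192225572429/38812501280 ≈ -1.0693e+5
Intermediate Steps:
K = 187489
(-106574/(-178445) + K/(-217504)) - (q(-18) + 323)² = (-106574/(-178445) + 187489/(-217504)) - ((-14 - 1*(-18)) + 323)² = (-106574*(-1/178445) + 187489*(-1/217504)) - ((-14 + 18) + 323)² = (106574/178445 - 187489/217504) - (4 + 323)² = -10276203309/38812501280 - 1*327² = -10276203309/38812501280 - 1*106929 = -10276203309/38812501280 - 106929 = -4150192225572429/38812501280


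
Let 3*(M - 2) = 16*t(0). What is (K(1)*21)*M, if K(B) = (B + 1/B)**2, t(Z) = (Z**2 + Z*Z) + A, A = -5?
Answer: -2072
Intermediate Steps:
t(Z) = -5 + 2*Z**2 (t(Z) = (Z**2 + Z*Z) - 5 = (Z**2 + Z**2) - 5 = 2*Z**2 - 5 = -5 + 2*Z**2)
M = -74/3 (M = 2 + (16*(-5 + 2*0**2))/3 = 2 + (16*(-5 + 2*0))/3 = 2 + (16*(-5 + 0))/3 = 2 + (16*(-5))/3 = 2 + (1/3)*(-80) = 2 - 80/3 = -74/3 ≈ -24.667)
(K(1)*21)*M = (((1 + 1**2)**2/1**2)*21)*(-74/3) = ((1*(1 + 1)**2)*21)*(-74/3) = ((1*2**2)*21)*(-74/3) = ((1*4)*21)*(-74/3) = (4*21)*(-74/3) = 84*(-74/3) = -2072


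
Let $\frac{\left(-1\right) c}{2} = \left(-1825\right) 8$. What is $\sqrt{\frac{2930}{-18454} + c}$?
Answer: $\frac{19 \sqrt{6886433045}}{9227} \approx 170.88$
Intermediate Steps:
$c = 29200$ ($c = - 2 \left(\left(-1825\right) 8\right) = \left(-2\right) \left(-14600\right) = 29200$)
$\sqrt{\frac{2930}{-18454} + c} = \sqrt{\frac{2930}{-18454} + 29200} = \sqrt{2930 \left(- \frac{1}{18454}\right) + 29200} = \sqrt{- \frac{1465}{9227} + 29200} = \sqrt{\frac{269426935}{9227}} = \frac{19 \sqrt{6886433045}}{9227}$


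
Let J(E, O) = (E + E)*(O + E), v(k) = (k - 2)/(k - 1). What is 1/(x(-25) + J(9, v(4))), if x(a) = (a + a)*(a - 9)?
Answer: 1/1874 ≈ 0.00053362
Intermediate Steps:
v(k) = (-2 + k)/(-1 + k)
x(a) = 2*a*(-9 + a) (x(a) = (2*a)*(-9 + a) = 2*a*(-9 + a))
J(E, O) = 2*E*(E + O) (J(E, O) = (2*E)*(E + O) = 2*E*(E + O))
1/(x(-25) + J(9, v(4))) = 1/(2*(-25)*(-9 - 25) + 2*9*(9 + (-2 + 4)/(-1 + 4))) = 1/(2*(-25)*(-34) + 2*9*(9 + 2/3)) = 1/(1700 + 2*9*(9 + (⅓)*2)) = 1/(1700 + 2*9*(9 + ⅔)) = 1/(1700 + 2*9*(29/3)) = 1/(1700 + 174) = 1/1874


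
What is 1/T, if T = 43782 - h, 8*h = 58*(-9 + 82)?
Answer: 4/173011 ≈ 2.3120e-5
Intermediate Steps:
h = 2117/4 (h = (58*(-9 + 82))/8 = (58*73)/8 = (1/8)*4234 = 2117/4 ≈ 529.25)
T = 173011/4 (T = 43782 - 1*2117/4 = 43782 - 2117/4 = 173011/4 ≈ 43253.)
1/T = 1/(173011/4) = 4/173011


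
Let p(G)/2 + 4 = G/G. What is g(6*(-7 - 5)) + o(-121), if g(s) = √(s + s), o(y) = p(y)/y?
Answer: 6/121 + 12*I ≈ 0.049587 + 12.0*I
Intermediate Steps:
p(G) = -6 (p(G) = -8 + 2*(G/G) = -8 + 2*1 = -8 + 2 = -6)
o(y) = -6/y
g(s) = √2*√s (g(s) = √(2*s) = √2*√s)
g(6*(-7 - 5)) + o(-121) = √2*√(6*(-7 - 5)) - 6/(-121) = √2*√(6*(-12)) - 6*(-1/121) = √2*√(-72) + 6/121 = √2*(6*I*√2) + 6/121 = 12*I + 6/121 = 6/121 + 12*I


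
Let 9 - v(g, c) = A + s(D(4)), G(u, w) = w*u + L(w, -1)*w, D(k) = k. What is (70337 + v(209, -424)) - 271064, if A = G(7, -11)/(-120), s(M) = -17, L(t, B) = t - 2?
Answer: -4014009/20 ≈ -2.0070e+5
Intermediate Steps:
L(t, B) = -2 + t
G(u, w) = u*w + w*(-2 + w) (G(u, w) = w*u + (-2 + w)*w = u*w + w*(-2 + w))
A = -11/20 (A = -11*(-2 + 7 - 11)/(-120) = -11*(-6)*(-1/120) = 66*(-1/120) = -11/20 ≈ -0.55000)
v(g, c) = 531/20 (v(g, c) = 9 - (-11/20 - 17) = 9 - 1*(-351/20) = 9 + 351/20 = 531/20)
(70337 + v(209, -424)) - 271064 = (70337 + 531/20) - 271064 = 1407271/20 - 271064 = -4014009/20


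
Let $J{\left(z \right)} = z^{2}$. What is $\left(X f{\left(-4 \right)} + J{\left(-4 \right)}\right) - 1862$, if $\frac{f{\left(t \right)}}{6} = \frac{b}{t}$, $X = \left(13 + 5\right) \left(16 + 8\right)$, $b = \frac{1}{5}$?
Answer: $- \frac{9878}{5} \approx -1975.6$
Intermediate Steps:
$b = \frac{1}{5} \approx 0.2$
$X = 432$ ($X = 18 \cdot 24 = 432$)
$f{\left(t \right)} = \frac{6}{5 t}$ ($f{\left(t \right)} = 6 \frac{1}{5 t} = \frac{6}{5 t}$)
$\left(X f{\left(-4 \right)} + J{\left(-4 \right)}\right) - 1862 = \left(432 \frac{6}{5 \left(-4\right)} + \left(-4\right)^{2}\right) - 1862 = \left(432 \cdot \frac{6}{5} \left(- \frac{1}{4}\right) + 16\right) - 1862 = \left(432 \left(- \frac{3}{10}\right) + 16\right) - 1862 = \left(- \frac{648}{5} + 16\right) - 1862 = - \frac{568}{5} - 1862 = - \frac{9878}{5}$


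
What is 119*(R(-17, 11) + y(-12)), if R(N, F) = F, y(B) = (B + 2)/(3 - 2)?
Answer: 119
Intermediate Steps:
y(B) = 2 + B (y(B) = (2 + B)/1 = (2 + B)*1 = 2 + B)
119*(R(-17, 11) + y(-12)) = 119*(11 + (2 - 12)) = 119*(11 - 10) = 119*1 = 119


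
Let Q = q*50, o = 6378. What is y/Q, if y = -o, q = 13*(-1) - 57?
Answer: 3189/1750 ≈ 1.8223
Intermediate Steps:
q = -70 (q = -13 - 57 = -70)
Q = -3500 (Q = -70*50 = -3500)
y = -6378 (y = -1*6378 = -6378)
y/Q = -6378/(-3500) = -6378*(-1/3500) = 3189/1750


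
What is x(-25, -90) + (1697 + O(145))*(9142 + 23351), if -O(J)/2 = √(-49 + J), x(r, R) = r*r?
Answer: 55141246 - 259944*√6 ≈ 5.4505e+7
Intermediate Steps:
x(r, R) = r²
O(J) = -2*√(-49 + J)
x(-25, -90) + (1697 + O(145))*(9142 + 23351) = (-25)² + (1697 - 2*√(-49 + 145))*(9142 + 23351) = 625 + (1697 - 8*√6)*32493 = 625 + (55140621 - 259944*√6) = 55141246 - 259944*√6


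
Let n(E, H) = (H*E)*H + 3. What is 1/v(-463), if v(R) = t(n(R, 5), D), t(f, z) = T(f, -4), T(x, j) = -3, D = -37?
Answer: -⅓ ≈ -0.33333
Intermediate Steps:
n(E, H) = 3 + E*H² (n(E, H) = (E*H)*H + 3 = E*H² + 3 = 3 + E*H²)
t(f, z) = -3
v(R) = -3
1/v(-463) = 1/(-3) = -⅓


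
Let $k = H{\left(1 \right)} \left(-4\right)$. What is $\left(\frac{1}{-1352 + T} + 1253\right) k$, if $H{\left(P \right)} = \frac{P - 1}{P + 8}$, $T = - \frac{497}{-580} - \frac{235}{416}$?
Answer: $0$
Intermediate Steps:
$T = \frac{17613}{60320}$ ($T = \left(-497\right) \left(- \frac{1}{580}\right) - \frac{235}{416} = \frac{497}{580} - \frac{235}{416} = \frac{17613}{60320} \approx 0.29199$)
$H{\left(P \right)} = \frac{-1 + P}{8 + P}$
$k = 0$ ($k = \frac{-1 + 1}{8 + 1} \left(-4\right) = \frac{1}{9} \cdot 0 \left(-4\right) = 0 \left(-4\right) = 0$)
$\left(\frac{1}{-1352 + T} + 1253\right) k = \left(\frac{1}{-1352 + \frac{17613}{60320}} + 1253\right) 0 = \left(\frac{1}{- \frac{81535027}{60320}} + 1253\right) 0 = \left(- \frac{60320}{81535027} + 1253\right) 0 = \frac{102163328511}{81535027} \cdot 0 = 0$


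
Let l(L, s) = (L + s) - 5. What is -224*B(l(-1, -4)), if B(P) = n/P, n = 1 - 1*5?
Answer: -448/5 ≈ -89.600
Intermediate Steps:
n = -4 (n = 1 - 5 = -4)
l(L, s) = -5 + L + s
B(P) = -4/P
-224*B(l(-1, -4)) = -(-896)/(-5 - 1 - 4) = -(-896)/(-10) = -(-896)*(-1)/10 = -224*⅖ = -448/5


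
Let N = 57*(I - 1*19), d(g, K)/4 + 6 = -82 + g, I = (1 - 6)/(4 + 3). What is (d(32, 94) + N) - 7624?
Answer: -62802/7 ≈ -8971.7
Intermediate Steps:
I = -5/7 ≈ -0.71429
d(g, K) = -352 + 4*g (d(g, K) = -24 + 4*(-82 + g) = -24 + (-328 + 4*g) = -352 + 4*g)
N = -7866/7 (N = 57*(-5/7 - 1*19) = 57*(-5/7 - 19) = 57*(-138/7) = -7866/7 ≈ -1123.7)
(d(32, 94) + N) - 7624 = ((-352 + 4*32) - 7866/7) - 7624 = ((-352 + 128) - 7866/7) - 7624 = (-224 - 7866/7) - 7624 = -9434/7 - 7624 = -62802/7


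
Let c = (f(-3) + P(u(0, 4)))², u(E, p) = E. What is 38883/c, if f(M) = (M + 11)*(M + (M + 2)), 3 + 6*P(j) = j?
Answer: 11964/325 ≈ 36.812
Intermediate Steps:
P(j) = -½ + j/6
f(M) = (2 + 2*M)*(11 + M) (f(M) = (11 + M)*(M + (2 + M)) = (11 + M)*(2 + 2*M) = (2 + 2*M)*(11 + M))
c = 4225/4 (c = ((22 + 2*(-3)² + 24*(-3)) + (-½ + (⅙)*0))² = ((22 + 2*9 - 72) + (-½ + 0))² = ((22 + 18 - 72) - ½)² = (-32 - ½)² = (-65/2)² = 4225/4 ≈ 1056.3)
38883/c = 38883/(4225/4) = 38883*(4/4225) = 11964/325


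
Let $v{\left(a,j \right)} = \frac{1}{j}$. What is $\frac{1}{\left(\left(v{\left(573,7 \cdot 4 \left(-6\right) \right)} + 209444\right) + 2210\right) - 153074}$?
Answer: $\frac{168}{9841439} \approx 1.7071 \cdot 10^{-5}$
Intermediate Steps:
$\frac{1}{\left(\left(v{\left(573,7 \cdot 4 \left(-6\right) \right)} + 209444\right) + 2210\right) - 153074} = \frac{1}{\left(\left(\frac{1}{7 \cdot 4 \left(-6\right)} + 209444\right) + 2210\right) - 153074} = \frac{1}{\left(\left(\frac{1}{28 \left(-6\right)} + 209444\right) + 2210\right) - 153074} = \frac{1}{\left(\left(\frac{1}{-168} + 209444\right) + 2210\right) - 153074} = \frac{1}{\left(\left(- \frac{1}{168} + 209444\right) + 2210\right) - 153074} = \frac{1}{\left(\frac{35186591}{168} + 2210\right) - 153074} = \frac{1}{\frac{35557871}{168} - 153074} = \frac{1}{\frac{9841439}{168}} = \frac{168}{9841439}$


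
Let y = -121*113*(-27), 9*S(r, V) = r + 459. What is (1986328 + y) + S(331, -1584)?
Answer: 21200281/9 ≈ 2.3556e+6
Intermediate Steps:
S(r, V) = 51 + r/9 (S(r, V) = (r + 459)/9 = (459 + r)/9 = 51 + r/9)
y = 369171 (y = -13673*(-27) = 369171)
(1986328 + y) + S(331, -1584) = (1986328 + 369171) + (51 + (⅑)*331) = 2355499 + (51 + 331/9) = 2355499 + 790/9 = 21200281/9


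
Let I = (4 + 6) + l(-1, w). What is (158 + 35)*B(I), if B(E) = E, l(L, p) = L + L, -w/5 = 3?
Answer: 1544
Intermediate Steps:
w = -15 (w = -5*3 = -15)
l(L, p) = 2*L
I = 8 (I = (4 + 6) + 2*(-1) = 10 - 2 = 8)
(158 + 35)*B(I) = (158 + 35)*8 = 193*8 = 1544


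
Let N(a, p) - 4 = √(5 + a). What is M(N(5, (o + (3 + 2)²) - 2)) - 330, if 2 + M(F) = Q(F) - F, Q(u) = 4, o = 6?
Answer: -332 - √10 ≈ -335.16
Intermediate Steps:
N(a, p) = 4 + √(5 + a)
M(F) = 2 - F (M(F) = -2 + (4 - F) = 2 - F)
M(N(5, (o + (3 + 2)²) - 2)) - 330 = (2 - (4 + √(5 + 5))) - 330 = (2 - (4 + √10)) - 330 = (2 + (-4 - √10)) - 330 = (-2 - √10) - 330 = -332 - √10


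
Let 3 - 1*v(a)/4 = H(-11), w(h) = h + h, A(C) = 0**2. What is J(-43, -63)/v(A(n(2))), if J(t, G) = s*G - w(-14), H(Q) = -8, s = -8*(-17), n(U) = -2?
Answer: -2135/11 ≈ -194.09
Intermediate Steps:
A(C) = 0
s = 136
w(h) = 2*h
v(a) = 44 (v(a) = 12 - 4*(-8) = 12 + 32 = 44)
J(t, G) = 28 + 136*G (J(t, G) = 136*G - 2*(-14) = 136*G - 1*(-28) = 136*G + 28 = 28 + 136*G)
J(-43, -63)/v(A(n(2))) = (28 + 136*(-63))/44 = (28 - 8568)*(1/44) = -8540*1/44 = -2135/11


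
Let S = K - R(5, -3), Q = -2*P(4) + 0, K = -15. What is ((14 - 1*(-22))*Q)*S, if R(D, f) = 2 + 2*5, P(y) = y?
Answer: 7776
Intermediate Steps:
Q = -8 (Q = -2*4 + 0 = -8 + 0 = -8)
R(D, f) = 12 (R(D, f) = 2 + 10 = 12)
S = -27 (S = -15 - 1*12 = -15 - 12 = -27)
((14 - 1*(-22))*Q)*S = ((14 - 1*(-22))*(-8))*(-27) = ((14 + 22)*(-8))*(-27) = (36*(-8))*(-27) = -288*(-27) = 7776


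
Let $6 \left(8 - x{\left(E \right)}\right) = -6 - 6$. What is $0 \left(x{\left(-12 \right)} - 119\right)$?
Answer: $0$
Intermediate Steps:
$x{\left(E \right)} = 10$ ($x{\left(E \right)} = 8 - \frac{-6 - 6}{6} = 8 - -2 = 8 + 2 = 10$)
$0 \left(x{\left(-12 \right)} - 119\right) = 0 \left(10 - 119\right) = 0 \left(-109\right) = 0$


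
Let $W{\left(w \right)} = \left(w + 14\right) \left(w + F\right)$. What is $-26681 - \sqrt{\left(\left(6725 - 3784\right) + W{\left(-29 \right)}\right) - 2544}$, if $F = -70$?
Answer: $-26681 - \sqrt{1882} \approx -26724.0$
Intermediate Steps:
$W{\left(w \right)} = \left(-70 + w\right) \left(14 + w\right)$ ($W{\left(w \right)} = \left(w + 14\right) \left(w - 70\right) = \left(14 + w\right) \left(-70 + w\right) = \left(-70 + w\right) \left(14 + w\right)$)
$-26681 - \sqrt{\left(\left(6725 - 3784\right) + W{\left(-29 \right)}\right) - 2544} = -26681 - \sqrt{\left(\left(6725 - 3784\right) - \left(-644 - 841\right)\right) - 2544} = -26681 - \sqrt{\left(2941 + \left(-980 + 841 + 1624\right)\right) - 2544} = -26681 - \sqrt{\left(2941 + 1485\right) - 2544} = -26681 - \sqrt{4426 - 2544} = -26681 - \sqrt{1882}$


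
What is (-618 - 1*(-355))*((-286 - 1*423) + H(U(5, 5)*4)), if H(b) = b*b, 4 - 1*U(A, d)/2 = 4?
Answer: 186467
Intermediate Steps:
U(A, d) = 0 (U(A, d) = 8 - 2*4 = 8 - 8 = 0)
H(b) = b²
(-618 - 1*(-355))*((-286 - 1*423) + H(U(5, 5)*4)) = (-618 - 1*(-355))*((-286 - 1*423) + (0*4)²) = (-618 + 355)*((-286 - 423) + 0²) = -263*(-709 + 0) = -263*(-709) = 186467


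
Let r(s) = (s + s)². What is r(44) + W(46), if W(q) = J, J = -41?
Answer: 7703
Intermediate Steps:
r(s) = 4*s² (r(s) = (2*s)² = 4*s²)
W(q) = -41
r(44) + W(46) = 4*44² - 41 = 4*1936 - 41 = 7744 - 41 = 7703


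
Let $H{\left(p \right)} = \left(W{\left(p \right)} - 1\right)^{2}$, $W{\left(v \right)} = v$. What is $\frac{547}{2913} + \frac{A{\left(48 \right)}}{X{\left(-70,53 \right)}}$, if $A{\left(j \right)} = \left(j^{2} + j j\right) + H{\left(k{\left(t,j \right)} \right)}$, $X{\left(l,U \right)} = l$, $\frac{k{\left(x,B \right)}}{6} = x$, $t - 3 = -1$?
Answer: $- \frac{13737287}{203910} \approx -67.369$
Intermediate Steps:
$t = 2$ ($t = 3 - 1 = 2$)
$k{\left(x,B \right)} = 6 x$
$H{\left(p \right)} = \left(-1 + p\right)^{2}$ ($H{\left(p \right)} = \left(p - 1\right)^{2} = \left(-1 + p\right)^{2}$)
$A{\left(j \right)} = 121 + 2 j^{2}$ ($A{\left(j \right)} = \left(j^{2} + j j\right) + \left(-1 + 6 \cdot 2\right)^{2} = \left(j^{2} + j^{2}\right) + \left(-1 + 12\right)^{2} = 2 j^{2} + 11^{2} = 2 j^{2} + 121 = 121 + 2 j^{2}$)
$\frac{547}{2913} + \frac{A{\left(48 \right)}}{X{\left(-70,53 \right)}} = \frac{547}{2913} + \frac{121 + 2 \cdot 48^{2}}{-70} = 547 \cdot \frac{1}{2913} + \left(121 + 2 \cdot 2304\right) \left(- \frac{1}{70}\right) = \frac{547}{2913} + \left(121 + 4608\right) \left(- \frac{1}{70}\right) = \frac{547}{2913} + 4729 \left(- \frac{1}{70}\right) = \frac{547}{2913} - \frac{4729}{70} = - \frac{13737287}{203910}$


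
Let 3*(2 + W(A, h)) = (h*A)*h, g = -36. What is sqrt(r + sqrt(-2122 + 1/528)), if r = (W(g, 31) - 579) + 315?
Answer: sqrt(-51392088 + 33*I*sqrt(36973695))/66 ≈ 0.21205 + 108.62*I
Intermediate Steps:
W(A, h) = -2 + A*h**2/3 (W(A, h) = -2 + ((h*A)*h)/3 = -2 + ((A*h)*h)/3 = -2 + (A*h**2)/3 = -2 + A*h**2/3)
r = -11798 (r = ((-2 + (1/3)*(-36)*31**2) - 579) + 315 = ((-2 + (1/3)*(-36)*961) - 579) + 315 = ((-2 - 11532) - 579) + 315 = (-11534 - 579) + 315 = -12113 + 315 = -11798)
sqrt(r + sqrt(-2122 + 1/528)) = sqrt(-11798 + sqrt(-2122 + 1/528)) = sqrt(-11798 + sqrt(-1120415/528)) = sqrt(-11798 + I*sqrt(36973695)/132)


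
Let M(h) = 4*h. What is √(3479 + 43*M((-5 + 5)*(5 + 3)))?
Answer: 7*√71 ≈ 58.983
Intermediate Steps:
√(3479 + 43*M((-5 + 5)*(5 + 3))) = √(3479 + 43*(4*((-5 + 5)*(5 + 3)))) = √(3479 + 43*(4*(0*8))) = √(3479 + 43*(4*0)) = √(3479 + 43*0) = √(3479 + 0) = √3479 = 7*√71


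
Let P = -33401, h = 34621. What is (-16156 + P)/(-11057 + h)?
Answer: -49557/23564 ≈ -2.1031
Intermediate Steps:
(-16156 + P)/(-11057 + h) = (-16156 - 33401)/(-11057 + 34621) = -49557/23564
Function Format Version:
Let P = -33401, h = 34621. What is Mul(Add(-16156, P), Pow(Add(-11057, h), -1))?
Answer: Rational(-49557, 23564) ≈ -2.1031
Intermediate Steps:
Mul(Add(-16156, P), Pow(Add(-11057, h), -1)) = Mul(Add(-16156, -33401), Pow(Add(-11057, 34621), -1)) = Mul(-49557, Pow(23564, -1)) = Mul(-49557, Rational(1, 23564)) = Rational(-49557, 23564)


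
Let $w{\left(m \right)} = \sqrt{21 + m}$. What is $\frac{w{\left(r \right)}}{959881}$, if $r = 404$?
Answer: $\frac{5 \sqrt{17}}{959881} \approx 2.1477 \cdot 10^{-5}$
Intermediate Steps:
$\frac{w{\left(r \right)}}{959881} = \frac{\sqrt{21 + 404}}{959881} = \sqrt{425} \cdot \frac{1}{959881} = 5 \sqrt{17} \cdot \frac{1}{959881} = \frac{5 \sqrt{17}}{959881}$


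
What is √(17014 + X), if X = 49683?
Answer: √66697 ≈ 258.26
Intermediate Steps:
√(17014 + X) = √(17014 + 49683) = √66697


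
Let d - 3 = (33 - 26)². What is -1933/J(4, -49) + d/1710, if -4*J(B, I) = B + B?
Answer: 1652767/1710 ≈ 966.53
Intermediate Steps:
J(B, I) = -B/2 (J(B, I) = -(B + B)/4 = -B/2)
d = 52 (d = 3 + (33 - 26)² = 3 + 7² = 3 + 49 = 52)
-1933/J(4, -49) + d/1710 = -1933/((-½*4)) + 52/1710 = -1933/(-2) + 52*(1/1710) = -1933*(-½) + 26/855 = 1933/2 + 26/855 = 1652767/1710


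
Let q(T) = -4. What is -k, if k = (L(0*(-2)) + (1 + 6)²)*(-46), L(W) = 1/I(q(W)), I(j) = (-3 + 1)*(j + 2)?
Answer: 4531/2 ≈ 2265.5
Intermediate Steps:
I(j) = -4 - 2*j (I(j) = -2*(2 + j) = -4 - 2*j)
L(W) = ¼ (L(W) = 1/(-4 - 2*(-4)) = 1/(-4 + 8) = 1/4 = ¼)
k = -4531/2 (k = (¼ + (1 + 6)²)*(-46) = (¼ + 7²)*(-46) = (¼ + 49)*(-46) = (197/4)*(-46) = -4531/2 ≈ -2265.5)
-k = -1*(-4531/2) = 4531/2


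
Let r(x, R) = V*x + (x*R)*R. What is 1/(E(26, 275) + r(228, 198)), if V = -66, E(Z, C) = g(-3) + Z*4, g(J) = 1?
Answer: 1/8923569 ≈ 1.1206e-7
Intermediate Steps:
E(Z, C) = 1 + 4*Z (E(Z, C) = 1 + Z*4 = 1 + 4*Z)
r(x, R) = -66*x + x*R² (r(x, R) = -66*x + (x*R)*R = -66*x + (R*x)*R = -66*x + x*R²)
1/(E(26, 275) + r(228, 198)) = 1/((1 + 4*26) + 228*(-66 + 198²)) = 1/((1 + 104) + 228*(-66 + 39204)) = 1/(105 + 228*39138) = 1/(105 + 8923464) = 1/8923569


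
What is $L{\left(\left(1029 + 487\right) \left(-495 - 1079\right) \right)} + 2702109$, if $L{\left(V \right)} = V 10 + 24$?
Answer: $-21159707$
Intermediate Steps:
$L{\left(V \right)} = 24 + 10 V$ ($L{\left(V \right)} = 10 V + 24 = 24 + 10 V$)
$L{\left(\left(1029 + 487\right) \left(-495 - 1079\right) \right)} + 2702109 = \left(24 + 10 \left(1029 + 487\right) \left(-495 - 1079\right)\right) + 2702109 = \left(24 + 10 \cdot 1516 \left(-1574\right)\right) + 2702109 = \left(24 + 10 \left(-2386184\right)\right) + 2702109 = \left(24 - 23861840\right) + 2702109 = -23861816 + 2702109 = -21159707$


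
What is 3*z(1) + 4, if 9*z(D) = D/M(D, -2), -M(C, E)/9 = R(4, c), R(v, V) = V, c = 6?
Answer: 647/162 ≈ 3.9938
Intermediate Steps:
M(C, E) = -54 (M(C, E) = -9*6 = -54)
z(D) = -D/486 (z(D) = (D/(-54))/9 = (D*(-1/54))/9 = (-D/54)/9 = -D/486)
3*z(1) + 4 = 3*(-1/486*1) + 4 = 3*(-1/486) + 4 = -1/162 + 4 = 647/162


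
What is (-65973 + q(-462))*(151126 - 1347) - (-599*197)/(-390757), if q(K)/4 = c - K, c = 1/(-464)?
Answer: -435354581462146551/45327812 ≈ -9.6046e+9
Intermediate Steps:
c = -1/464 ≈ -0.0021552
q(K) = -1/116 - 4*K (q(K) = 4*(-1/464 - K) = -1/116 - 4*K)
(-65973 + q(-462))*(151126 - 1347) - (-599*197)/(-390757) = (-65973 + (-1/116 - 4*(-462)))*(151126 - 1347) - (-599*197)/(-390757) = (-65973 + (-1/116 + 1848))*149779 - (-118003)*(-1)/390757 = (-65973 + 214367/116)*149779 - 1*118003/390757 = -7438501/116*149779 - 118003/390757 = -1114131241279/116 - 118003/390757 = -435354581462146551/45327812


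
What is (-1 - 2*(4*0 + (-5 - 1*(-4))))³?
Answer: 1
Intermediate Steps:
(-1 - 2*(4*0 + (-5 - 1*(-4))))³ = (-1 - 2*(0 + (-5 + 4)))³ = (-1 - 2*(0 - 1))³ = (-1 - 2*(-1))³ = (-1 + 2)³ = 1³ = 1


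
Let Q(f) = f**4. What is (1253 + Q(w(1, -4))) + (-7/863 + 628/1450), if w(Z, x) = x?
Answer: 944409482/625675 ≈ 1509.4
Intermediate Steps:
(1253 + Q(w(1, -4))) + (-7/863 + 628/1450) = (1253 + (-4)**4) + (-7/863 + 628/1450) = (1253 + 256) + (-7*1/863 + 628*(1/1450)) = 1509 + (-7/863 + 314/725) = 1509 + 265907/625675 = 944409482/625675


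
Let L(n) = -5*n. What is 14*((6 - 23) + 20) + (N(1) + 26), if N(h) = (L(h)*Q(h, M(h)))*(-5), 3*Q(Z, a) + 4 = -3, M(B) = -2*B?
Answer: 29/3 ≈ 9.6667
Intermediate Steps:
Q(Z, a) = -7/3 (Q(Z, a) = -4/3 + (1/3)*(-3) = -4/3 - 1 = -7/3)
N(h) = -175*h/3 (N(h) = (-5*h*(-7/3))*(-5) = (35*h/3)*(-5) = -175*h/3)
14*((6 - 23) + 20) + (N(1) + 26) = 14*((6 - 23) + 20) + (-175/3*1 + 26) = 14*(-17 + 20) + (-175/3 + 26) = 14*3 - 97/3 = 42 - 97/3 = 29/3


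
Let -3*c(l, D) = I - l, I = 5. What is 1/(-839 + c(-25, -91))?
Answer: -1/849 ≈ -0.0011779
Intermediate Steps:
c(l, D) = -5/3 + l/3 (c(l, D) = -(5 - l)/3 = -5/3 + l/3)
1/(-839 + c(-25, -91)) = 1/(-839 + (-5/3 + (⅓)*(-25))) = 1/(-839 + (-5/3 - 25/3)) = 1/(-839 - 10) = 1/(-849) = -1/849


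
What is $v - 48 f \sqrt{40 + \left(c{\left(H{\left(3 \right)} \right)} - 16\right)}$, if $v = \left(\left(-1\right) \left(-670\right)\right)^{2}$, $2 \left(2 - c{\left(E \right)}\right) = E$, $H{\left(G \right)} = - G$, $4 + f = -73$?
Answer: $448900 + 1848 \sqrt{110} \approx 4.6828 \cdot 10^{5}$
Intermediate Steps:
$f = -77$ ($f = -4 - 73 = -77$)
$c{\left(E \right)} = 2 - \frac{E}{2}$
$v = 448900$ ($v = 670^{2} = 448900$)
$v - 48 f \sqrt{40 + \left(c{\left(H{\left(3 \right)} \right)} - 16\right)} = 448900 - 48 \left(-77\right) \sqrt{40 - \left(14 + \frac{1}{2} \left(-1\right) 3\right)} = 448900 - - 3696 \sqrt{40 + \left(\left(2 - - \frac{3}{2}\right) - 16\right)} = 448900 - - 3696 \sqrt{40 + \left(\left(2 + \frac{3}{2}\right) - 16\right)} = 448900 - - 3696 \sqrt{40 + \left(\frac{7}{2} - 16\right)} = 448900 - - 3696 \sqrt{40 - \frac{25}{2}} = 448900 - - 3696 \sqrt{\frac{55}{2}} = 448900 - - 3696 \frac{\sqrt{110}}{2} = 448900 - - 1848 \sqrt{110} = 448900 + 1848 \sqrt{110}$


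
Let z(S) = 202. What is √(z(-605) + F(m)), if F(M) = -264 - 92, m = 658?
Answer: I*√154 ≈ 12.41*I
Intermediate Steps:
F(M) = -356
√(z(-605) + F(m)) = √(202 - 356) = √(-154) = I*√154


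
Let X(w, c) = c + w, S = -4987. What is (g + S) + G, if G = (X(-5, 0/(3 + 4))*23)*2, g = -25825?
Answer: -31042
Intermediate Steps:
G = -230 (G = ((0/(3 + 4) - 5)*23)*2 = ((0/7 - 5)*23)*2 = ((0*(⅐) - 5)*23)*2 = ((0 - 5)*23)*2 = -5*23*2 = -115*2 = -230)
(g + S) + G = (-25825 - 4987) - 230 = -30812 - 230 = -31042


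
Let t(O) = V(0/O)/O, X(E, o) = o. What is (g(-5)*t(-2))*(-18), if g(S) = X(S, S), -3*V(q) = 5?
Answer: 75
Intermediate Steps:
V(q) = -5/3 (V(q) = -⅓*5 = -5/3)
g(S) = S
t(O) = -5/(3*O)
(g(-5)*t(-2))*(-18) = -(-25)/(3*(-2))*(-18) = -(-25)*(-1)/(3*2)*(-18) = -5*⅚*(-18) = -25/6*(-18) = 75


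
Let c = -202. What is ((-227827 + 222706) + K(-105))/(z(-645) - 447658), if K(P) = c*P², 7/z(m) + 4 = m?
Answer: 1448678979/290530049 ≈ 4.9863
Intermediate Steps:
z(m) = 7/(-4 + m)
K(P) = -202*P²
((-227827 + 222706) + K(-105))/(z(-645) - 447658) = ((-227827 + 222706) - 202*(-105)²)/(7/(-4 - 645) - 447658) = (-5121 - 202*11025)/(7/(-649) - 447658) = (-5121 - 2227050)/(7*(-1/649) - 447658) = -2232171/(-7/649 - 447658) = -2232171/(-290530049/649) = -2232171*(-649/290530049) = 1448678979/290530049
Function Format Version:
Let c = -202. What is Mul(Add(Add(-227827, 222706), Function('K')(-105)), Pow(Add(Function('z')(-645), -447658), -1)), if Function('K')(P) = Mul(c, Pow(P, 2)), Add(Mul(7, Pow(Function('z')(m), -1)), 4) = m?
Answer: Rational(1448678979, 290530049) ≈ 4.9863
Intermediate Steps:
Function('z')(m) = Mul(7, Pow(Add(-4, m), -1))
Function('K')(P) = Mul(-202, Pow(P, 2))
Mul(Add(Add(-227827, 222706), Function('K')(-105)), Pow(Add(Function('z')(-645), -447658), -1)) = Mul(Add(Add(-227827, 222706), Mul(-202, Pow(-105, 2))), Pow(Add(Mul(7, Pow(Add(-4, -645), -1)), -447658), -1)) = Mul(Add(-5121, Mul(-202, 11025)), Pow(Add(Mul(7, Pow(-649, -1)), -447658), -1)) = Mul(Add(-5121, -2227050), Pow(Add(Mul(7, Rational(-1, 649)), -447658), -1)) = Mul(-2232171, Pow(Add(Rational(-7, 649), -447658), -1)) = Mul(-2232171, Pow(Rational(-290530049, 649), -1)) = Mul(-2232171, Rational(-649, 290530049)) = Rational(1448678979, 290530049)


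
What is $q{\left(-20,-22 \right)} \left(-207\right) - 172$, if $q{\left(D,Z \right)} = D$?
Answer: $3968$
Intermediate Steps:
$q{\left(-20,-22 \right)} \left(-207\right) - 172 = \left(-20\right) \left(-207\right) - 172 = 4140 - 172 = 3968$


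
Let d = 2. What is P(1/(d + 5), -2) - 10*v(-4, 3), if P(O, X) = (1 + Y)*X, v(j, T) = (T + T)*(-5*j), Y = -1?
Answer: -1200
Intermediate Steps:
v(j, T) = -10*T*j (v(j, T) = (2*T)*(-5*j) = -10*T*j)
P(O, X) = 0 (P(O, X) = (1 - 1)*X = 0*X = 0)
P(1/(d + 5), -2) - 10*v(-4, 3) = 0 - (-100)*3*(-4) = 0 - 10*120 = 0 - 1200 = -1200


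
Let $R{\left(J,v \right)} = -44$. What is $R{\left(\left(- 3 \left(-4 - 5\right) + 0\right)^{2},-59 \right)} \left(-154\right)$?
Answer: $6776$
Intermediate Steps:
$R{\left(\left(- 3 \left(-4 - 5\right) + 0\right)^{2},-59 \right)} \left(-154\right) = \left(-44\right) \left(-154\right) = 6776$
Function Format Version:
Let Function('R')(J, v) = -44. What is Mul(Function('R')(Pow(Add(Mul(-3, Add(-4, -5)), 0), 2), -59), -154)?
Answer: 6776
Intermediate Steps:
Mul(Function('R')(Pow(Add(Mul(-3, Add(-4, -5)), 0), 2), -59), -154) = Mul(-44, -154) = 6776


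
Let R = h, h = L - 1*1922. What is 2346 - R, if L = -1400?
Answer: 5668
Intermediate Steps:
h = -3322 (h = -1400 - 1*1922 = -1400 - 1922 = -3322)
R = -3322
2346 - R = 2346 - 1*(-3322) = 2346 + 3322 = 5668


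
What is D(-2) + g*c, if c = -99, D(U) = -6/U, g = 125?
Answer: -12372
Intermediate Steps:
D(-2) + g*c = -6/(-2) + 125*(-99) = -6*(-½) - 12375 = 3 - 12375 = -12372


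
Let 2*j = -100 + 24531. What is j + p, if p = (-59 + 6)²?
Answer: 30049/2 ≈ 15025.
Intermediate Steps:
j = 24431/2 (j = (-100 + 24531)/2 = (½)*24431 = 24431/2 ≈ 12216.)
p = 2809 (p = (-53)² = 2809)
j + p = 24431/2 + 2809 = 30049/2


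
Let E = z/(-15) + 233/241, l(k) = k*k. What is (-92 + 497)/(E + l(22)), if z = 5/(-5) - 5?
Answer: 488025/584867 ≈ 0.83442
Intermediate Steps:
l(k) = k**2
z = -6 (z = 5*(-1/5) - 5 = -1 - 5 = -6)
E = 1647/1205 (E = -6/(-15) + 233/241 = -6*(-1/15) + 233*(1/241) = 2/5 + 233/241 = 1647/1205 ≈ 1.3668)
(-92 + 497)/(E + l(22)) = (-92 + 497)/(1647/1205 + 22**2) = 405/(1647/1205 + 484) = 405/(584867/1205) = 405*(1205/584867) = 488025/584867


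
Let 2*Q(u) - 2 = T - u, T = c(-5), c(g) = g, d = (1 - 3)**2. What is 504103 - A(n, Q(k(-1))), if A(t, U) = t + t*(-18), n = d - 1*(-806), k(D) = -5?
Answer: 517873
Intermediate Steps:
d = 4 (d = (-2)**2 = 4)
T = -5
n = 810 (n = 4 - 1*(-806) = 4 + 806 = 810)
Q(u) = -3/2 - u/2 (Q(u) = 1 + (-5 - u)/2 = 1 + (-5/2 - u/2) = -3/2 - u/2)
A(t, U) = -17*t (A(t, U) = t - 18*t = -17*t)
504103 - A(n, Q(k(-1))) = 504103 - (-17)*810 = 504103 - 1*(-13770) = 504103 + 13770 = 517873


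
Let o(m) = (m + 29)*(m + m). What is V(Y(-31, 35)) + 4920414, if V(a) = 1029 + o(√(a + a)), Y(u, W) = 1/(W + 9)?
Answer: 54135874/11 + 29*√22/11 ≈ 4.9215e+6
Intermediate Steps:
Y(u, W) = 1/(9 + W)
o(m) = 2*m*(29 + m) (o(m) = (29 + m)*(2*m) = 2*m*(29 + m))
V(a) = 1029 + 2*√2*√a*(29 + √2*√a) (V(a) = 1029 + 2*√(a + a)*(29 + √(a + a)) = 1029 + 2*√(2*a)*(29 + √(2*a)) = 1029 + 2*(√2*√a)*(29 + √2*√a) = 1029 + 2*√2*√a*(29 + √2*√a))
V(Y(-31, 35)) + 4920414 = (1029 + 4/(9 + 35) + 58*√2*√(1/(9 + 35))) + 4920414 = (1029 + 4/44 + 58*√2*√(1/44)) + 4920414 = (1029 + 4*(1/44) + 58*√2*√(1/44)) + 4920414 = (1029 + 1/11 + 58*√2*(√11/22)) + 4920414 = (1029 + 1/11 + 29*√22/11) + 4920414 = (11320/11 + 29*√22/11) + 4920414 = 54135874/11 + 29*√22/11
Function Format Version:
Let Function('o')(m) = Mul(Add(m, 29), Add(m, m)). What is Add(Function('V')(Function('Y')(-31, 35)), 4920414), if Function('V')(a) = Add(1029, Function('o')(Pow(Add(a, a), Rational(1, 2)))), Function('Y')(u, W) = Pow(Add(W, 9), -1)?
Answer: Add(Rational(54135874, 11), Mul(Rational(29, 11), Pow(22, Rational(1, 2)))) ≈ 4.9215e+6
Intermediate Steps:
Function('Y')(u, W) = Pow(Add(9, W), -1)
Function('o')(m) = Mul(2, m, Add(29, m)) (Function('o')(m) = Mul(Add(29, m), Mul(2, m)) = Mul(2, m, Add(29, m)))
Function('V')(a) = Add(1029, Mul(2, Pow(2, Rational(1, 2)), Pow(a, Rational(1, 2)), Add(29, Mul(Pow(2, Rational(1, 2)), Pow(a, Rational(1, 2)))))) (Function('V')(a) = Add(1029, Mul(2, Pow(Add(a, a), Rational(1, 2)), Add(29, Pow(Add(a, a), Rational(1, 2))))) = Add(1029, Mul(2, Pow(Mul(2, a), Rational(1, 2)), Add(29, Pow(Mul(2, a), Rational(1, 2))))) = Add(1029, Mul(2, Mul(Pow(2, Rational(1, 2)), Pow(a, Rational(1, 2))), Add(29, Mul(Pow(2, Rational(1, 2)), Pow(a, Rational(1, 2)))))) = Add(1029, Mul(2, Pow(2, Rational(1, 2)), Pow(a, Rational(1, 2)), Add(29, Mul(Pow(2, Rational(1, 2)), Pow(a, Rational(1, 2)))))))
Add(Function('V')(Function('Y')(-31, 35)), 4920414) = Add(Add(1029, Mul(4, Pow(Add(9, 35), -1)), Mul(58, Pow(2, Rational(1, 2)), Pow(Pow(Add(9, 35), -1), Rational(1, 2)))), 4920414) = Add(Add(1029, Mul(4, Pow(44, -1)), Mul(58, Pow(2, Rational(1, 2)), Pow(Pow(44, -1), Rational(1, 2)))), 4920414) = Add(Add(1029, Mul(4, Rational(1, 44)), Mul(58, Pow(2, Rational(1, 2)), Pow(Rational(1, 44), Rational(1, 2)))), 4920414) = Add(Add(1029, Rational(1, 11), Mul(58, Pow(2, Rational(1, 2)), Mul(Rational(1, 22), Pow(11, Rational(1, 2))))), 4920414) = Add(Add(1029, Rational(1, 11), Mul(Rational(29, 11), Pow(22, Rational(1, 2)))), 4920414) = Add(Add(Rational(11320, 11), Mul(Rational(29, 11), Pow(22, Rational(1, 2)))), 4920414) = Add(Rational(54135874, 11), Mul(Rational(29, 11), Pow(22, Rational(1, 2))))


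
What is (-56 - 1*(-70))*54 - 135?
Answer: 621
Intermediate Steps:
(-56 - 1*(-70))*54 - 135 = (-56 + 70)*54 - 135 = 14*54 - 135 = 756 - 135 = 621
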